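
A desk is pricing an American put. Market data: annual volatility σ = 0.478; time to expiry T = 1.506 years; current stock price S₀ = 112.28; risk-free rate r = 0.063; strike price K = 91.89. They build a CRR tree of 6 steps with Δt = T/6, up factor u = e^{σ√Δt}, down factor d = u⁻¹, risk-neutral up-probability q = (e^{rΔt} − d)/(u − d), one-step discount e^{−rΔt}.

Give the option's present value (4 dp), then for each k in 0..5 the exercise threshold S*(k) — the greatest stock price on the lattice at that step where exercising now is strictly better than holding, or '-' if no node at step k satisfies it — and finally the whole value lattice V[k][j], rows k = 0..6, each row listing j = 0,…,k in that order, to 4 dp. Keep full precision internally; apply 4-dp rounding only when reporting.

price = 12.0757
boundary = - - - 54.7383 43.0812 54.7383
tree:
12.0757
18.1826 5.6885
26.5159 9.5242 1.6129
37.1517 15.5766 3.1116 0.0000
48.8088 24.6539 6.0028 0.0000 0.0000
57.9835 37.1517 11.5804 0.0000 0.0000 0.0000
65.2042 48.8088 22.3404 0.0000 0.0000 0.0000 0.0000

Δt=0.25100, u=1.27059, d=0.78704, q=0.47338, disc=e^(-rΔt)=0.98431
k=6 terminal: V=max(K-S,0) → 65.2042 48.8088 22.3404 0.0000 0.0000 0.0000 0.0000
k=5: j=0 S=33.9065 intr=57.9835 cont=56.5418 V=57.9835[EX]; j=1 S=54.7383 intr=37.1517 cont=35.7101 V=37.1517[EX]; j=2 S=88.3687 intr=3.5213 cont=11.5804 V=11.5804[hold]; j=3 S=142.6613 intr=0.0000 cont=0.0000 V=0.0000[hold]; j=4 S=230.3105 intr=0.0000 cont=0.0000 V=0.0000[hold]; j=5 S=371.8101 intr=0.0000 cont=0.0000 V=0.0000[hold]  S*(5)=54.7383
k=4: j=0 S=43.0812 intr=48.8088 cont=47.3672 V=48.8088[EX]; j=1 S=69.5496 intr=22.3404 cont=24.6539 V=24.6539[hold]; j=2 S=112.2800 intr=0.0000 cont=6.0028 V=6.0028[hold]; j=3 S=181.2633 intr=0.0000 cont=0.0000 V=0.0000[hold]; j=4 S=292.6291 intr=0.0000 cont=0.0000 V=0.0000[hold]  S*(4)=43.0812
k=3: j=0 S=54.7383 intr=37.1517 cont=36.7881 V=37.1517[EX]; j=1 S=88.3687 intr=3.5213 cont=15.5766 V=15.5766[hold]; j=2 S=142.6613 intr=0.0000 cont=3.1116 V=3.1116[hold]; j=3 S=230.3105 intr=0.0000 cont=0.0000 V=0.0000[hold]  S*(3)=54.7383
k=2: j=0 S=69.5496 intr=22.3404 cont=26.5159 V=26.5159[hold]; j=1 S=112.2800 intr=0.0000 cont=9.5242 V=9.5242[hold]; j=2 S=181.2633 intr=0.0000 cont=1.6129 V=1.6129[hold]  S*(2)=-
k=1: j=0 S=88.3687 intr=3.5213 cont=18.1826 V=18.1826[hold]; j=1 S=142.6613 intr=0.0000 cont=5.6885 V=5.6885[hold]  S*(1)=-
k=0: j=0 S=112.2800 intr=0.0000 cont=12.0757 V=12.0757[hold]  S*(0)=-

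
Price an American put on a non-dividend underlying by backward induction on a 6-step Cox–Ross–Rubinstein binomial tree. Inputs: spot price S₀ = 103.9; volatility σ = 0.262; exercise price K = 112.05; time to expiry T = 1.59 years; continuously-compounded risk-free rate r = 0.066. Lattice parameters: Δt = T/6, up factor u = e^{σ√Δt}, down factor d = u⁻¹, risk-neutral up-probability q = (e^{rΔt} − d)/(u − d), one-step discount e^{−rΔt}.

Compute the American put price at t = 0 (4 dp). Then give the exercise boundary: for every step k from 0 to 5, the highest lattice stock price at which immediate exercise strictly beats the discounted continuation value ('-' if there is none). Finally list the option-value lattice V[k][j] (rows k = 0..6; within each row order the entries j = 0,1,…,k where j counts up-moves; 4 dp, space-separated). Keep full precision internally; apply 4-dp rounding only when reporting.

price = 14.1291
boundary = - - 79.3353 90.7906 79.3353 90.7906
tree:
14.1291
21.8927 7.7559
32.7147 13.0819 3.3196
42.7247 21.2594 6.3092 0.7950
51.4716 32.7147 11.7460 1.7270 0.0000
59.1150 42.7247 21.2594 3.7517 0.0000 0.0000
65.7939 51.4716 32.7147 8.1500 0.0000 0.0000 0.0000

Δt=0.26500  u=1.14439  d=0.87383  q=0.53154  discount=0.98266
step 6 (expiry): payoffs max(K−S,0) = 65.7939 51.4716 32.7147 8.1500 0.0000 0.0000 0.0000
step 5: (k=5,j=0): S=52.9350, (K−S)⁺=59.1150, hold=57.1723 ⇒ V=59.1150 exercise | (k=5,j=1): S=69.3253, (K−S)⁺=42.7247, hold=40.7819 ⇒ V=42.7247 exercise | (k=5,j=2): S=90.7906, (K−S)⁺=21.2594, hold=19.3166 ⇒ V=21.2594 exercise | (k=5,j=3): S=118.9022, (K−S)⁺=0.0000, hold=3.7517 ⇒ V=3.7517 continue | (k=5,j=4): S=155.7181, (K−S)⁺=0.0000, hold=0.0000 ⇒ V=0.0000 continue | (k=5,j=5): S=203.9332, (K−S)⁺=0.0000, hold=0.0000 ⇒ V=0.0000 continue  boundary S*=90.7906
step 4: (k=4,j=0): S=60.5784, (K−S)⁺=51.4716, hold=49.5289 ⇒ V=51.4716 exercise | (k=4,j=1): S=79.3353, (K−S)⁺=32.7147, hold=30.7720 ⇒ V=32.7147 exercise | (k=4,j=2): S=103.9000, (K−S)⁺=8.1500, hold=11.7460 ⇒ V=11.7460 continue | (k=4,j=3): S=136.0707, (K−S)⁺=0.0000, hold=1.7270 ⇒ V=1.7270 continue | (k=4,j=4): S=178.2024, (K−S)⁺=0.0000, hold=0.0000 ⇒ V=0.0000 continue  boundary S*=79.3353
step 3: (k=3,j=0): S=69.3253, (K−S)⁺=42.7247, hold=40.7819 ⇒ V=42.7247 exercise | (k=3,j=1): S=90.7906, (K−S)⁺=21.2594, hold=21.1950 ⇒ V=21.2594 exercise | (k=3,j=2): S=118.9022, (K−S)⁺=0.0000, hold=6.3092 ⇒ V=6.3092 continue | (k=3,j=3): S=155.7181, (K−S)⁺=0.0000, hold=0.7950 ⇒ V=0.7950 continue  boundary S*=90.7906
step 2: (k=2,j=0): S=79.3353, (K−S)⁺=32.7147, hold=30.7720 ⇒ V=32.7147 exercise | (k=2,j=1): S=103.9000, (K−S)⁺=8.1500, hold=13.0819 ⇒ V=13.0819 continue | (k=2,j=2): S=136.0707, (K−S)⁺=0.0000, hold=3.3196 ⇒ V=3.3196 continue  boundary S*=79.3353
step 1: (k=1,j=0): S=90.7906, (K−S)⁺=21.2594, hold=21.8927 ⇒ V=21.8927 continue | (k=1,j=1): S=118.9022, (K−S)⁺=0.0000, hold=7.7559 ⇒ V=7.7559 continue  boundary S*=-
step 0: (k=0,j=0): S=103.9000, (K−S)⁺=8.1500, hold=14.1291 ⇒ V=14.1291 continue  boundary S*=-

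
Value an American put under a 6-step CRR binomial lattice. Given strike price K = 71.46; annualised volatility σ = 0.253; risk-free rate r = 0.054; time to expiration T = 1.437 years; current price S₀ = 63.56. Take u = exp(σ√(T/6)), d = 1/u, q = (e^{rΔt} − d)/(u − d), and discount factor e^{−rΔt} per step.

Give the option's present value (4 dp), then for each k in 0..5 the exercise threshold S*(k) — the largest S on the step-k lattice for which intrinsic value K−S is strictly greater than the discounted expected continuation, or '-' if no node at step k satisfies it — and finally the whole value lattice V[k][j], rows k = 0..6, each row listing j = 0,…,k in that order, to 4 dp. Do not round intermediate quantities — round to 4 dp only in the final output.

Δt=0.23950, u=1.13181, d=0.88354, q=0.52152, disc=e^(-rΔt)=0.98715
k=6 terminal: V=max(K-S,0) → 41.2222 32.7257 21.8420 7.9000 0.0000 0.0000 0.0000
k=5: j=0 S=34.2234 intr=37.2366 cont=36.3184 V=37.2366[EX]; j=1 S=43.8397 intr=27.6203 cont=26.7021 V=27.6203[EX]; j=2 S=56.1580 intr=15.3020 cont=14.3837 V=15.3020[EX]; j=3 S=71.9376 intr=0.0000 cont=3.7314 V=3.7314[hold]; j=4 S=92.1511 intr=0.0000 cont=0.0000 V=0.0000[hold]; j=5 S=118.0442 intr=0.0000 cont=0.0000 V=0.0000[hold]  S*(5)=56.1580
k=4: j=0 S=38.7343 intr=32.7257 cont=31.8075 V=32.7257[EX]; j=1 S=49.6180 intr=21.8420 cont=20.9237 V=21.8420[EX]; j=2 S=63.5600 intr=7.9000 cont=9.1487 V=9.1487[hold]; j=3 S=81.4195 intr=0.0000 cont=1.7625 V=1.7625[hold]; j=4 S=104.2972 intr=0.0000 cont=0.0000 V=0.0000[hold]  S*(4)=49.6180
k=3: j=0 S=43.8397 intr=27.6203 cont=26.7021 V=27.6203[EX]; j=1 S=56.1580 intr=15.3020 cont=15.0266 V=15.3020[EX]; j=2 S=71.9376 intr=0.0000 cont=5.2286 V=5.2286[hold]; j=3 S=92.1511 intr=0.0000 cont=0.8325 V=0.8325[hold]  S*(3)=56.1580
k=2: j=0 S=49.6180 intr=21.8420 cont=20.9237 V=21.8420[EX]; j=1 S=63.5600 intr=7.9000 cont=9.9194 V=9.9194[hold]; j=2 S=81.4195 intr=0.0000 cont=2.8982 V=2.8982[hold]  S*(2)=49.6180
k=1: j=0 S=56.1580 intr=15.3020 cont=15.4234 V=15.4234[hold]; j=1 S=71.9376 intr=0.0000 cont=6.1773 V=6.1773[hold]  S*(1)=-
k=0: j=0 S=63.5600 intr=7.9000 cont=10.4652 V=10.4652[hold]  S*(0)=-

price = 10.4652
boundary = - - 49.6180 56.1580 49.6180 56.1580
tree:
10.4652
15.4234 6.1773
21.8420 9.9194 2.8982
27.6203 15.3020 5.2286 0.8325
32.7257 21.8420 9.1487 1.7625 0.0000
37.2366 27.6203 15.3020 3.7314 0.0000 0.0000
41.2222 32.7257 21.8420 7.9000 0.0000 0.0000 0.0000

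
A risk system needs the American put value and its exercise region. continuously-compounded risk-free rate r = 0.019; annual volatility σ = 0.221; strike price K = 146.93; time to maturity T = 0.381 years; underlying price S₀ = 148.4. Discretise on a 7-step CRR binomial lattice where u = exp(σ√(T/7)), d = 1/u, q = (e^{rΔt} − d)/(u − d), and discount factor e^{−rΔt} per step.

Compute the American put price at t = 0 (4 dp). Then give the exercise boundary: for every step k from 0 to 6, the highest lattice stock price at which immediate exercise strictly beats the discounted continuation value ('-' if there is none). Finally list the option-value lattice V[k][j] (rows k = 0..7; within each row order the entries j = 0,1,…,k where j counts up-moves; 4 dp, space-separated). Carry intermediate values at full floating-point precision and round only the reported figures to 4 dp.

params: Δt=0.05443 u=1.05291 d=0.94975 q=0.49714 e^(-rΔt)=0.99897
t_7 payoffs: 43.4894 32.2534 19.7970 5.9875 0.0000 0.0000 0.0000 0.0000
t_6: node(6,0) S=108.9138 payoff=38.0162 vs cont=37.8644 → 38.0162 [stop]  node(6,1) S=120.7443 payoff=26.1857 vs cont=26.0339 → 26.1857 [stop]  node(6,2) S=133.8598 payoff=13.0702 vs cont=12.9183 → 13.0702 [stop]  node(6,3) S=148.4000 payoff=0.0000 vs cont=3.0077 → 3.0077 [wait]  node(6,4) S=164.5196 payoff=0.0000 vs cont=0.0000 → 0.0000 [wait]  node(6,5) S=182.3901 payoff=0.0000 vs cont=0.0000 → 0.0000 [wait]  node(6,6) S=202.2018 payoff=0.0000 vs cont=0.0000 → 0.0000 [wait]  ⇒ S*(6)=133.8598
t_5: node(5,0) S=114.6766 payoff=32.2534 vs cont=32.1016 → 32.2534 [stop]  node(5,1) S=127.1330 payoff=19.7970 vs cont=19.6451 → 19.7970 [stop]  node(5,2) S=140.9425 payoff=5.9875 vs cont=8.0594 → 8.0594 [wait]  node(5,3) S=156.2521 payoff=0.0000 vs cont=1.5109 → 1.5109 [wait]  node(5,4) S=173.2246 payoff=0.0000 vs cont=0.0000 → 0.0000 [wait]  node(5,5) S=192.0407 payoff=0.0000 vs cont=0.0000 → 0.0000 [wait]  ⇒ S*(5)=127.1330
t_4: node(4,0) S=120.7443 payoff=26.1857 vs cont=26.0339 → 26.1857 [stop]  node(4,1) S=133.8598 payoff=13.0702 vs cont=13.9473 → 13.9473 [wait]  node(4,2) S=148.4000 payoff=0.0000 vs cont=4.7989 → 4.7989 [wait]  node(4,3) S=164.5196 payoff=0.0000 vs cont=0.7590 → 0.7590 [wait]  node(4,4) S=182.3901 payoff=0.0000 vs cont=0.0000 → 0.0000 [wait]  ⇒ S*(4)=120.7443
t_3: node(3,0) S=127.1330 payoff=19.7970 vs cont=20.0807 → 20.0807 [wait]  node(3,1) S=140.9425 payoff=5.9875 vs cont=9.3895 → 9.3895 [wait]  node(3,2) S=156.2521 payoff=0.0000 vs cont=2.7876 → 2.7876 [wait]  node(3,3) S=173.2246 payoff=0.0000 vs cont=0.3813 → 0.3813 [wait]  ⇒ S*(3)=-
t_2: node(2,0) S=133.8598 payoff=13.0702 vs cont=14.7504 → 14.7504 [wait]  node(2,1) S=148.4000 payoff=0.0000 vs cont=6.1011 → 6.1011 [wait]  node(2,2) S=164.5196 payoff=0.0000 vs cont=1.5897 → 1.5897 [wait]  ⇒ S*(2)=-
t_1: node(1,0) S=140.9425 payoff=5.9875 vs cont=10.4397 → 10.4397 [wait]  node(1,1) S=156.2521 payoff=0.0000 vs cont=3.8543 → 3.8543 [wait]  ⇒ S*(1)=-
t_0: node(0,0) S=148.4000 payoff=0.0000 vs cont=7.1584 → 7.1584 [wait]  ⇒ S*(0)=-

price = 7.1584
boundary = - - - - 120.7443 127.1330 133.8598
tree:
7.1584
10.4397 3.8543
14.7504 6.1011 1.5897
20.0807 9.3895 2.7876 0.3813
26.1857 13.9473 4.7989 0.7590 0.0000
32.2534 19.7970 8.0594 1.5109 0.0000 0.0000
38.0162 26.1857 13.0702 3.0077 0.0000 0.0000 0.0000
43.4894 32.2534 19.7970 5.9875 0.0000 0.0000 0.0000 0.0000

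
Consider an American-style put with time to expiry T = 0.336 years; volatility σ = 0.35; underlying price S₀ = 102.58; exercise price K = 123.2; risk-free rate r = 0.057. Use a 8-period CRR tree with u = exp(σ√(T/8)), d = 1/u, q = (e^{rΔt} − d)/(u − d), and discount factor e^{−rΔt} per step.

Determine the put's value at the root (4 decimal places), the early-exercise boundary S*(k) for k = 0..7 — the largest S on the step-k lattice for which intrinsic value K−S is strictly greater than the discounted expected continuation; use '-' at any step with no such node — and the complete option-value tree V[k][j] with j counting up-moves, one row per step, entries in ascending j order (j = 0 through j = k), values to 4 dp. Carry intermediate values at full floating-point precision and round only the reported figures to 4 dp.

Δt=0.04200, u=1.07436, d=0.93078, q=0.49877, disc=e^(-rΔt)=0.99761
k=8 terminal: V=max(K-S,0) → 65.4101 56.4956 46.2059 34.3290 20.6200 4.7963 0.0000 0.0000 0.0000
k=7: j=0 S=62.0874 intr=61.1126 cont=60.8181 V=61.1126[EX]; j=1 S=71.6648 intr=51.5352 cont=51.2406 V=51.5352[EX]; j=2 S=82.7196 intr=40.4804 cont=40.1858 V=40.4804[EX]; j=3 S=95.4798 intr=27.7202 cont=27.4256 V=27.7202[EX]; j=4 S=110.2082 intr=12.9918 cont=12.6972 V=12.9918[EX]; j=5 S=127.2087 intr=0.0000 cont=2.3983 V=2.3983[hold]; j=6 S=146.8316 intr=0.0000 cont=0.0000 V=0.0000[hold]; j=7 S=169.4815 intr=0.0000 cont=0.0000 V=0.0000[hold]  S*(7)=110.2082
k=6: j=0 S=66.7044 intr=56.4956 cont=56.2010 V=56.4956[EX]; j=1 S=76.9941 intr=46.2059 cont=45.9113 V=46.2059[EX]; j=2 S=88.8710 intr=34.3290 cont=34.0344 V=34.3290[EX]; j=3 S=102.5800 intr=20.6200 cont=20.3254 V=20.6200[EX]; j=4 S=118.4037 intr=4.7963 cont=7.6896 V=7.6896[hold]; j=5 S=136.6684 intr=0.0000 cont=1.1992 V=1.1992[hold]; j=6 S=157.7505 intr=0.0000 cont=0.0000 V=0.0000[hold]  S*(6)=102.5800
k=5: j=0 S=71.6648 intr=51.5352 cont=51.2406 V=51.5352[EX]; j=1 S=82.7196 intr=40.4804 cont=40.1858 V=40.4804[EX]; j=2 S=95.4798 intr=27.7202 cont=27.4256 V=27.7202[EX]; j=3 S=110.2082 intr=12.9918 cont=14.1368 V=14.1368[hold]; j=4 S=127.2087 intr=0.0000 cont=4.4418 V=4.4418[hold]; j=5 S=146.8316 intr=0.0000 cont=0.5996 V=0.5996[hold]  S*(5)=95.4798
k=4: j=0 S=76.9941 intr=46.2059 cont=45.9113 V=46.2059[EX]; j=1 S=88.8710 intr=34.3290 cont=34.0344 V=34.3290[EX]; j=2 S=102.5800 intr=20.6200 cont=20.8952 V=20.8952[hold]; j=3 S=118.4037 intr=4.7963 cont=9.2790 V=9.2790[hold]; j=4 S=136.6684 intr=0.0000 cont=2.5194 V=2.5194[hold]  S*(4)=88.8710
k=3: j=0 S=82.7196 intr=40.4804 cont=40.1858 V=40.4804[EX]; j=1 S=95.4798 intr=27.7202 cont=27.5626 V=27.7202[EX]; j=2 S=110.2082 intr=12.9918 cont=15.0653 V=15.0653[hold]; j=3 S=127.2087 intr=0.0000 cont=5.8934 V=5.8934[hold]  S*(3)=95.4798
k=2: j=0 S=88.8710 intr=34.3290 cont=34.0344 V=34.3290[EX]; j=1 S=102.5800 intr=20.6200 cont=21.3571 V=21.3571[hold]; j=2 S=118.4037 intr=4.7963 cont=10.4655 V=10.4655[hold]  S*(2)=88.8710
k=1: j=0 S=95.4798 intr=27.7202 cont=27.7924 V=27.7924[hold]; j=1 S=110.2082 intr=12.9918 cont=15.8867 V=15.8867[hold]  S*(1)=-
k=0: j=0 S=102.5800 intr=20.6200 cont=21.8020 V=21.8020[hold]  S*(0)=-

price = 21.8020
boundary = - - 88.8710 95.4798 88.8710 95.4798 102.5800 110.2082
tree:
21.8020
27.7924 15.8867
34.3290 21.3571 10.4655
40.4804 27.7202 15.0653 5.8934
46.2059 34.3290 20.8952 9.2790 2.5194
51.5352 40.4804 27.7202 14.1368 4.4418 0.5996
56.4956 46.2059 34.3290 20.6200 7.6896 1.1992 0.0000
61.1126 51.5352 40.4804 27.7202 12.9918 2.3983 0.0000 0.0000
65.4101 56.4956 46.2059 34.3290 20.6200 4.7963 0.0000 0.0000 0.0000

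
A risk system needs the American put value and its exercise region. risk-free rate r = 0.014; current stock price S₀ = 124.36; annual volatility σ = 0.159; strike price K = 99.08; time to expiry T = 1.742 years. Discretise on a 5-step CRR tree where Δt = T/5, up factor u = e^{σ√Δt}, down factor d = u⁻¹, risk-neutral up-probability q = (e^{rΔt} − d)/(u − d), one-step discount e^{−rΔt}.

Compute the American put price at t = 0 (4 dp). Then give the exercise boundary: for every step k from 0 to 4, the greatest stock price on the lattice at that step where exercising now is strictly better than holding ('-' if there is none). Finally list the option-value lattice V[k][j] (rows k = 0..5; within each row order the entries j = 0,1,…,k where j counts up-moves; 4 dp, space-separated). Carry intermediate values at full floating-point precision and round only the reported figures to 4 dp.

Δt=0.34840, u=1.09840, d=0.91042, q=0.50257, disc=e^(-rΔt)=0.99513
k=5 terminal: V=max(K-S,0) → 21.2966 5.2364 0.0000 0.0000 0.0000 0.0000
k=4: j=0 S=85.4370 intr=13.6430 cont=13.1609 V=13.6430[EX]; j=1 S=103.0774 intr=0.0000 cont=2.5921 V=2.5921[hold]; j=2 S=124.3600 intr=0.0000 cont=0.0000 V=0.0000[hold]; j=3 S=150.0369 intr=0.0000 cont=0.0000 V=0.0000[hold]; j=4 S=181.0154 intr=0.0000 cont=0.0000 V=0.0000[hold]  S*(4)=85.4370
k=3: j=0 S=93.8436 intr=5.2364 cont=8.0498 V=8.0498[hold]; j=1 S=113.2197 intr=0.0000 cont=1.2831 V=1.2831[hold]; j=2 S=136.5965 intr=0.0000 cont=0.0000 V=0.0000[hold]; j=3 S=164.7999 intr=0.0000 cont=0.0000 V=0.0000[hold]  S*(3)=-
k=2: j=0 S=103.0774 intr=0.0000 cont=4.6265 V=4.6265[hold]; j=1 S=124.3600 intr=0.0000 cont=0.6352 V=0.6352[hold]; j=2 S=150.0369 intr=0.0000 cont=0.0000 V=0.0000[hold]  S*(2)=-
k=1: j=0 S=113.2197 intr=0.0000 cont=2.6078 V=2.6078[hold]; j=1 S=136.5965 intr=0.0000 cont=0.3144 V=0.3144[hold]  S*(1)=-
k=0: j=0 S=124.3600 intr=0.0000 cont=1.4482 V=1.4482[hold]  S*(0)=-

price = 1.4482
boundary = - - - - 85.4370
tree:
1.4482
2.6078 0.3144
4.6265 0.6352 0.0000
8.0498 1.2831 0.0000 0.0000
13.6430 2.5921 0.0000 0.0000 0.0000
21.2966 5.2364 0.0000 0.0000 0.0000 0.0000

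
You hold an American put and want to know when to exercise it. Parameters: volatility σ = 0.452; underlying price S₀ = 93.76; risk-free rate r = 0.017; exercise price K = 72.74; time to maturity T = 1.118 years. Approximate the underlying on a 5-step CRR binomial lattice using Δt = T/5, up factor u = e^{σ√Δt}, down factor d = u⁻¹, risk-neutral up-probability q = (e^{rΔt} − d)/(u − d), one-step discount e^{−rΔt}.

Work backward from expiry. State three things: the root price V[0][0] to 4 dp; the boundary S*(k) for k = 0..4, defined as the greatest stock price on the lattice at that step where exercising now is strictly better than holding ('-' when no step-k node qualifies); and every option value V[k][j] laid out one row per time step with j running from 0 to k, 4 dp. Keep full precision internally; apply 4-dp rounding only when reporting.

price = 6.5115
boundary = - - - - 39.8770
tree:
6.5115
10.3155 2.0208
15.9025 3.7261 0.0000
23.5726 6.8707 0.0000 0.0000
32.8630 12.6690 0.0000 0.0000 0.0000
40.5368 23.3605 0.0000 0.0000 0.0000 0.0000

Δt=0.22360, u=1.23829, d=0.80756, q=0.45561, disc=e^(-rΔt)=0.99621
k=5 terminal: V=max(K-S,0) → 40.5368 23.3605 0.0000 0.0000 0.0000 0.0000
k=4: j=0 S=39.8770 intr=32.8630 cont=32.5870 V=32.8630[EX]; j=1 S=61.1463 intr=11.5937 cont=12.6690 V=12.6690[hold]; j=2 S=93.7600 intr=0.0000 cont=0.0000 V=0.0000[hold]; j=3 S=143.7689 intr=0.0000 cont=0.0000 V=0.0000[hold]; j=4 S=220.4511 intr=0.0000 cont=0.0000 V=0.0000[hold]  S*(4)=39.8770
k=3: j=0 S=49.3795 intr=23.3605 cont=23.5726 V=23.5726[hold]; j=1 S=75.7171 intr=0.0000 cont=6.8707 V=6.8707[hold]; j=2 S=116.1024 intr=0.0000 cont=0.0000 V=0.0000[hold]; j=3 S=178.0281 intr=0.0000 cont=0.0000 V=0.0000[hold]  S*(3)=-
k=2: j=0 S=61.1463 intr=11.5937 cont=15.9025 V=15.9025[hold]; j=1 S=93.7600 intr=0.0000 cont=3.7261 V=3.7261[hold]; j=2 S=143.7689 intr=0.0000 cont=0.0000 V=0.0000[hold]  S*(2)=-
k=1: j=0 S=75.7171 intr=0.0000 cont=10.3155 V=10.3155[hold]; j=1 S=116.1024 intr=0.0000 cont=2.0208 V=2.0208[hold]  S*(1)=-
k=0: j=0 S=93.7600 intr=0.0000 cont=6.5115 V=6.5115[hold]  S*(0)=-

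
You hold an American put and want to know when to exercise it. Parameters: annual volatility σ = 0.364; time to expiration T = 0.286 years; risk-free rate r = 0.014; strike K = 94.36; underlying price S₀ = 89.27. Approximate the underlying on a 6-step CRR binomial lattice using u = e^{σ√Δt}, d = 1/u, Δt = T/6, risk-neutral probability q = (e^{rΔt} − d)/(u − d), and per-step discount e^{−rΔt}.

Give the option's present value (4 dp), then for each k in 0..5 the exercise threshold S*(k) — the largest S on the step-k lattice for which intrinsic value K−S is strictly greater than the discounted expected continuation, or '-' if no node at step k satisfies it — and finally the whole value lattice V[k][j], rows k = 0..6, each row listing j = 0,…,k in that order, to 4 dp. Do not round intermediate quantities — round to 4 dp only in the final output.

params: Δt=0.04767 u=1.08271 d=0.92360 q=0.48434 e^(-rΔt)=0.99933
t_6 payoffs: 38.9456 29.3994 18.2086 5.0900 0.0000 0.0000 0.0000
t_5: node(5,0) S=59.9980 payoff=34.3620 vs cont=34.2991 → 34.3620 [stop]  node(5,1) S=70.3338 payoff=24.0262 vs cont=23.9633 → 24.0262 [stop]  node(5,2) S=82.4502 payoff=11.9098 vs cont=11.8469 → 11.9098 [stop]  node(5,3) S=96.6539 payoff=0.0000 vs cont=2.6230 → 2.6230 [wait]  node(5,4) S=113.3045 payoff=0.0000 vs cont=0.0000 → 0.0000 [wait]  node(5,5) S=132.8234 payoff=0.0000 vs cont=0.0000 → 0.0000 [wait]  ⇒ S*(5)=82.4502
t_4: node(4,0) S=64.9606 payoff=29.3994 vs cont=29.3364 → 29.3994 [stop]  node(4,1) S=76.1514 payoff=18.2086 vs cont=18.1457 → 18.2086 [stop]  node(4,2) S=89.2700 payoff=5.0900 vs cont=7.4069 → 7.4069 [wait]  node(4,3) S=104.6485 payoff=0.0000 vs cont=1.3517 → 1.3517 [wait]  node(4,4) S=122.6763 payoff=0.0000 vs cont=0.0000 → 0.0000 [wait]  ⇒ S*(4)=76.1514
t_3: node(3,0) S=70.3338 payoff=24.0262 vs cont=23.9633 → 24.0262 [stop]  node(3,1) S=82.4502 payoff=11.9098 vs cont=12.9683 → 12.9683 [wait]  node(3,2) S=96.6539 payoff=0.0000 vs cont=4.4711 → 4.4711 [wait]  node(3,3) S=113.3045 payoff=0.0000 vs cont=0.6965 → 0.6965 [wait]  ⇒ S*(3)=70.3338
t_2: node(2,0) S=76.1514 payoff=18.2086 vs cont=18.6580 → 18.6580 [wait]  node(2,1) S=89.2700 payoff=5.0900 vs cont=8.8469 → 8.8469 [wait]  node(2,2) S=104.6485 payoff=0.0000 vs cont=2.6412 → 2.6412 [wait]  ⇒ S*(2)=-
t_1: node(1,0) S=82.4502 payoff=11.9098 vs cont=13.8968 → 13.8968 [wait]  node(1,1) S=96.6539 payoff=0.0000 vs cont=5.8373 → 5.8373 [wait]  ⇒ S*(1)=-
t_0: node(0,0) S=89.2700 payoff=5.0900 vs cont=9.9866 → 9.9866 [wait]  ⇒ S*(0)=-

price = 9.9866
boundary = - - - 70.3338 76.1514 82.4502
tree:
9.9866
13.8968 5.8373
18.6580 8.8469 2.6412
24.0262 12.9683 4.4711 0.6965
29.3994 18.2086 7.4069 1.3517 0.0000
34.3620 24.0262 11.9098 2.6230 0.0000 0.0000
38.9456 29.3994 18.2086 5.0900 0.0000 0.0000 0.0000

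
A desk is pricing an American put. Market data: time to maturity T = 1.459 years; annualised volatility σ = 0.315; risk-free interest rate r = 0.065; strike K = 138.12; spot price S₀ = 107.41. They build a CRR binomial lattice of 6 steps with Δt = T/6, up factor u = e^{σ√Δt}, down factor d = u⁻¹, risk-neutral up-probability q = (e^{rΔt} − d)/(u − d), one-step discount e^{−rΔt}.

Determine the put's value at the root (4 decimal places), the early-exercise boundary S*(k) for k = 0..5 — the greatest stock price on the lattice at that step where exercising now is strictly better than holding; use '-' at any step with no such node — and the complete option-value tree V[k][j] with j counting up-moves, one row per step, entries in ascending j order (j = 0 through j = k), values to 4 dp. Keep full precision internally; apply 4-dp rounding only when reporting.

price = 32.4301
boundary = - 91.9570 78.7272 91.9570 107.4100 91.9570
tree:
32.4301
46.1630 20.3661
59.3928 31.3934 10.5026
70.7193 46.1630 18.3104 3.3970
80.4162 59.3928 30.7100 7.0765 0.0000
88.7180 70.7193 46.1630 14.7418 0.0000 0.0000
95.8255 80.4162 59.3928 30.7100 0.0000 0.0000 0.0000

params: Δt=0.24317 u=1.16805 d=0.85613 q=0.51232 e^(-rΔt)=0.98432
t_6 payoffs: 95.8255 80.4162 59.3928 30.7100 0.0000 0.0000 0.0000
t_5: node(5,0) S=49.4020 payoff=88.7180 vs cont=86.5521 → 88.7180 [stop]  node(5,1) S=67.4007 payoff=70.7193 vs cont=68.5534 → 70.7193 [stop]  node(5,2) S=91.9570 payoff=46.1630 vs cont=43.9971 → 46.1630 [stop]  node(5,3) S=125.4599 payoff=12.6601 vs cont=14.7418 → 14.7418 [wait]  node(5,4) S=171.1689 payoff=0.0000 vs cont=0.0000 → 0.0000 [wait]  node(5,5) S=233.5313 payoff=0.0000 vs cont=0.0000 → 0.0000 [wait]  ⇒ S*(5)=91.9570
t_4: node(4,0) S=57.7038 payoff=80.4162 vs cont=78.2503 → 80.4162 [stop]  node(4,1) S=78.7272 payoff=59.3928 vs cont=57.2269 → 59.3928 [stop]  node(4,2) S=107.4100 payoff=30.7100 vs cont=29.5938 → 30.7100 [stop]  node(4,3) S=146.5429 payoff=0.0000 vs cont=7.0765 → 7.0765 [wait]  node(4,4) S=199.9333 payoff=0.0000 vs cont=0.0000 → 0.0000 [wait]  ⇒ S*(4)=107.4100
t_3: node(3,0) S=67.4007 payoff=70.7193 vs cont=68.5534 → 70.7193 [stop]  node(3,1) S=91.9570 payoff=46.1630 vs cont=43.9971 → 46.1630 [stop]  node(3,2) S=125.4599 payoff=12.6601 vs cont=18.3104 → 18.3104 [wait]  node(3,3) S=171.1689 payoff=0.0000 vs cont=3.3970 → 3.3970 [wait]  ⇒ S*(3)=91.9570
t_2: node(2,0) S=78.7272 payoff=59.3928 vs cont=57.2269 → 59.3928 [stop]  node(2,1) S=107.4100 payoff=30.7100 vs cont=31.3934 → 31.3934 [wait]  node(2,2) S=146.5429 payoff=0.0000 vs cont=10.5026 → 10.5026 [wait]  ⇒ S*(2)=78.7272
t_1: node(1,0) S=91.9570 payoff=46.1630 vs cont=44.3417 → 46.1630 [stop]  node(1,1) S=125.4599 payoff=12.6601 vs cont=20.3661 → 20.3661 [wait]  ⇒ S*(1)=91.9570
t_0: node(0,0) S=107.4100 payoff=30.7100 vs cont=32.4301 → 32.4301 [wait]  ⇒ S*(0)=-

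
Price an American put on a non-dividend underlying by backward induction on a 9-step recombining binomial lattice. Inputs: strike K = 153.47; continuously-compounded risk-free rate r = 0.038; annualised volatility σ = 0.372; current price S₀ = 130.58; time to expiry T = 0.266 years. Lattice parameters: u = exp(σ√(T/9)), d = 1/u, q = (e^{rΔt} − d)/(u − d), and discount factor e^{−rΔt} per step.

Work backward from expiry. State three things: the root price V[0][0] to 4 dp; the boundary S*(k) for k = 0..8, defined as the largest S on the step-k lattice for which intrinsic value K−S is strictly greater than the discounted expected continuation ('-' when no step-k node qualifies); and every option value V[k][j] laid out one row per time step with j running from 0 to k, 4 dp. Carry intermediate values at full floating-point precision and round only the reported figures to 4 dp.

params: Δt=0.02956 u=1.06604 d=0.93805 q=0.49280 e^(-rΔt)=0.99888
t_9 payoffs: 80.0345 70.0145 58.6273 45.6863 30.9796 14.2662 0.0000 0.0000 0.0000 0.0000
t_8: node(8,0) S=78.2853 payoff=75.1847 vs cont=75.0124 → 75.1847 [stop]  node(8,1) S=88.9671 payoff=64.5029 vs cont=64.3306 → 64.5029 [stop]  node(8,2) S=101.1064 payoff=52.3636 vs cont=52.1914 → 52.3636 [stop]  node(8,3) S=114.9020 payoff=38.5680 vs cont=38.3957 → 38.5680 [stop]  node(8,4) S=130.5800 payoff=22.8900 vs cont=22.7177 → 22.8900 [stop]  node(8,5) S=148.3972 payoff=5.0728 vs cont=7.2277 → 7.2277 [wait]  node(8,6) S=168.6455 payoff=0.0000 vs cont=0.0000 → 0.0000 [wait]  node(8,7) S=191.6566 payoff=0.0000 vs cont=0.0000 → 0.0000 [wait]  node(8,8) S=217.8076 payoff=0.0000 vs cont=0.0000 → 0.0000 [wait]  ⇒ S*(8)=130.5800
t_7: node(7,0) S=83.4555 payoff=70.0145 vs cont=69.8422 → 70.0145 [stop]  node(7,1) S=94.8427 payoff=58.6273 vs cont=58.4550 → 58.6273 [stop]  node(7,2) S=107.7837 payoff=45.6863 vs cont=45.5140 → 45.6863 [stop]  node(7,3) S=122.4904 payoff=30.9796 vs cont=30.8073 → 30.9796 [stop]  node(7,4) S=139.2038 payoff=14.2662 vs cont=15.1546 → 15.1546 [wait]  node(7,5) S=158.1977 payoff=0.0000 vs cont=3.6618 → 3.6618 [wait]  node(7,6) S=179.7833 payoff=0.0000 vs cont=0.0000 → 0.0000 [wait]  node(7,7) S=204.3141 payoff=0.0000 vs cont=0.0000 → 0.0000 [wait]  ⇒ S*(7)=122.4904
t_6: node(6,0) S=88.9671 payoff=64.5029 vs cont=64.3306 → 64.5029 [stop]  node(6,1) S=101.1064 payoff=52.3636 vs cont=52.1914 → 52.3636 [stop]  node(6,2) S=114.9020 payoff=38.5680 vs cont=38.3957 → 38.5680 [stop]  node(6,3) S=130.5800 payoff=22.8900 vs cont=23.1551 → 23.1551 [wait]  node(6,4) S=148.3972 payoff=5.0728 vs cont=9.4804 → 9.4804 [wait]  node(6,5) S=168.6455 payoff=0.0000 vs cont=1.8552 → 1.8552 [wait]  node(6,6) S=191.6566 payoff=0.0000 vs cont=0.0000 → 0.0000 [wait]  ⇒ S*(6)=114.9020
t_5: node(5,0) S=94.8427 payoff=58.6273 vs cont=58.4550 → 58.6273 [stop]  node(5,1) S=107.7837 payoff=45.6863 vs cont=45.5140 → 45.6863 [stop]  node(5,2) S=122.4904 payoff=30.9796 vs cont=30.9378 → 30.9796 [stop]  node(5,3) S=139.2038 payoff=14.2662 vs cont=16.3978 → 16.3978 [wait]  node(5,4) S=158.1977 payoff=0.0000 vs cont=5.7163 → 5.7163 [wait]  node(5,5) S=179.7833 payoff=0.0000 vs cont=0.9399 → 0.9399 [wait]  ⇒ S*(5)=122.4904
t_4: node(4,0) S=101.1064 payoff=52.3636 vs cont=52.1914 → 52.3636 [stop]  node(4,1) S=114.9020 payoff=38.5680 vs cont=38.3957 → 38.5680 [stop]  node(4,2) S=130.5800 payoff=22.8900 vs cont=23.7670 → 23.7670 [wait]  node(4,3) S=148.3972 payoff=5.0728 vs cont=11.1215 → 11.1215 [wait]  node(4,4) S=168.6455 payoff=0.0000 vs cont=3.3587 → 3.3587 [wait]  ⇒ S*(4)=114.9020
t_3: node(3,0) S=107.7837 payoff=45.6863 vs cont=45.5140 → 45.6863 [stop]  node(3,1) S=122.4904 payoff=30.9796 vs cont=31.2390 → 31.2390 [wait]  node(3,2) S=139.2038 payoff=14.2662 vs cont=17.5157 → 17.5157 [wait]  node(3,3) S=158.1977 payoff=0.0000 vs cont=7.2878 → 7.2878 [wait]  ⇒ S*(3)=107.7837
t_2: node(2,0) S=114.9020 payoff=38.5680 vs cont=38.5234 → 38.5680 [stop]  node(2,1) S=130.5800 payoff=22.8900 vs cont=24.4487 → 24.4487 [wait]  node(2,2) S=148.3972 payoff=5.0728 vs cont=12.4614 → 12.4614 [wait]  ⇒ S*(2)=114.9020
t_1: node(1,0) S=122.4904 payoff=30.9796 vs cont=31.5746 → 31.5746 [wait]  node(1,1) S=139.2038 payoff=14.2662 vs cont=18.5206 → 18.5206 [wait]  ⇒ S*(1)=-
t_0: node(0,0) S=130.5800 payoff=22.8900 vs cont=25.1134 → 25.1134 [wait]  ⇒ S*(0)=-

price = 25.1134
boundary = - - 114.9020 107.7837 114.9020 122.4904 114.9020 122.4904 130.5800
tree:
25.1134
31.5746 18.5206
38.5680 24.4487 12.4614
45.6863 31.2390 17.5157 7.2878
52.3636 38.5680 23.7670 11.1215 3.3587
58.6273 45.6863 30.9796 16.3978 5.7163 0.9399
64.5029 52.3636 38.5680 23.1551 9.4804 1.8552 0.0000
70.0145 58.6273 45.6863 30.9796 15.1546 3.6618 0.0000 0.0000
75.1847 64.5029 52.3636 38.5680 22.8900 7.2277 0.0000 0.0000 0.0000
80.0345 70.0145 58.6273 45.6863 30.9796 14.2662 0.0000 0.0000 0.0000 0.0000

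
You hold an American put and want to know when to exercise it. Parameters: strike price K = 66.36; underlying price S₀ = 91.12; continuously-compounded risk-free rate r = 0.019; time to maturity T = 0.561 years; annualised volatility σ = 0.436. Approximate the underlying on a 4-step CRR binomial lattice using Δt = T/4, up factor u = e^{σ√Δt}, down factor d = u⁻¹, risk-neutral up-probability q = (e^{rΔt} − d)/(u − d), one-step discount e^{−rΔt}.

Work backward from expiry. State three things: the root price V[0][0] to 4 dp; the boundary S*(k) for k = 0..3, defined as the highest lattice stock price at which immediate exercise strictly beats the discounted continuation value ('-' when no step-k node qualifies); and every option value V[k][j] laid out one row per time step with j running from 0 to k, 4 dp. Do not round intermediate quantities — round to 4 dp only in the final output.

params: Δt=0.14025 u=1.17737 d=0.84935 q=0.46740 e^(-rΔt)=0.99734
t_4 payoffs: 18.9397 0.6262 0.0000 0.0000 0.0000
t_3: node(3,0) S=55.8311 payoff=10.5289 vs cont=10.3523 → 10.5289 [stop]  node(3,1) S=77.3929 payoff=0.0000 vs cont=0.3326 → 0.3326 [wait]  node(3,2) S=107.2818 payoff=0.0000 vs cont=0.0000 → 0.0000 [wait]  node(3,3) S=148.7137 payoff=0.0000 vs cont=0.0000 → 0.0000 [wait]  ⇒ S*(3)=55.8311
t_2: node(2,0) S=65.7338 payoff=0.6262 vs cont=5.7477 → 5.7477 [wait]  node(2,1) S=91.1200 payoff=0.0000 vs cont=0.1767 → 0.1767 [wait]  node(2,2) S=126.3102 payoff=0.0000 vs cont=0.0000 → 0.0000 [wait]  ⇒ S*(2)=-
t_1: node(1,0) S=77.3929 payoff=0.0000 vs cont=3.1354 → 3.1354 [wait]  node(1,1) S=107.2818 payoff=0.0000 vs cont=0.0938 → 0.0938 [wait]  ⇒ S*(1)=-
t_0: node(0,0) S=91.1200 payoff=0.0000 vs cont=1.7092 → 1.7092 [wait]  ⇒ S*(0)=-

price = 1.7092
boundary = - - - 55.8311
tree:
1.7092
3.1354 0.0938
5.7477 0.1767 0.0000
10.5289 0.3326 0.0000 0.0000
18.9397 0.6262 0.0000 0.0000 0.0000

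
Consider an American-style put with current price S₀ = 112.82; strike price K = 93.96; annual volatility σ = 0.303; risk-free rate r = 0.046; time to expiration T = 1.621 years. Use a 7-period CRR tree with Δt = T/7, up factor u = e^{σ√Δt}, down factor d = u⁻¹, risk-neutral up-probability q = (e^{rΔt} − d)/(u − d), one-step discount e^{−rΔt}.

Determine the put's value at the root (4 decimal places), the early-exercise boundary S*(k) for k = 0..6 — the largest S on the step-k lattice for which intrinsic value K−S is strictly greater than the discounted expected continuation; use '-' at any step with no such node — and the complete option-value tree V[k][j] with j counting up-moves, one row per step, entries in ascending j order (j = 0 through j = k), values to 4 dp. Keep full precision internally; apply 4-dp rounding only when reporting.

Δt=0.23157  u=1.15698  d=0.86432  q=0.50021  discount=0.98940
step 7 (expiry): payoffs max(K−S,0) = 53.3047 39.5392 21.1127 0.0000 0.0000 0.0000 0.0000 0.0000
step 6: (k=6,j=0): S=47.0372, (K−S)⁺=46.9228, hold=45.9273 ⇒ V=46.9228 exercise | (k=6,j=1): S=62.9636, (K−S)⁺=30.9964, hold=30.0008 ⇒ V=30.9964 exercise | (k=6,j=2): S=84.2826, (K−S)⁺=9.6774, hold=10.4402 ⇒ V=10.4402 continue | (k=6,j=3): S=112.8200, (K−S)⁺=0.0000, hold=0.0000 ⇒ V=0.0000 continue | (k=6,j=4): S=151.0200, (K−S)⁺=0.0000, hold=0.0000 ⇒ V=0.0000 continue | (k=6,j=5): S=202.1542, (K−S)⁺=0.0000, hold=0.0000 ⇒ V=0.0000 continue | (k=6,j=6): S=270.6020, (K−S)⁺=0.0000, hold=0.0000 ⇒ V=0.0000 continue  boundary S*=62.9636
step 5: (k=5,j=0): S=54.4208, (K−S)⁺=39.5392, hold=38.5436 ⇒ V=39.5392 exercise | (k=5,j=1): S=72.8473, (K−S)⁺=21.1127, hold=20.4946 ⇒ V=21.1127 exercise | (k=5,j=2): S=97.5129, (K−S)⁺=0.0000, hold=5.1627 ⇒ V=5.1627 continue | (k=5,j=3): S=130.5300, (K−S)⁺=0.0000, hold=0.0000 ⇒ V=0.0000 continue | (k=5,j=4): S=174.7264, (K−S)⁺=0.0000, hold=0.0000 ⇒ V=0.0000 continue | (k=5,j=5): S=233.8874, (K−S)⁺=0.0000, hold=0.0000 ⇒ V=0.0000 continue  boundary S*=72.8473
step 4: (k=4,j=0): S=62.9636, (K−S)⁺=30.9964, hold=30.0008 ⇒ V=30.9964 exercise | (k=4,j=1): S=84.2826, (K−S)⁺=9.6774, hold=12.9952 ⇒ V=12.9952 continue | (k=4,j=2): S=112.8200, (K−S)⁺=0.0000, hold=2.5529 ⇒ V=2.5529 continue | (k=4,j=3): S=151.0200, (K−S)⁺=0.0000, hold=0.0000 ⇒ V=0.0000 continue | (k=4,j=4): S=202.1542, (K−S)⁺=0.0000, hold=0.0000 ⇒ V=0.0000 continue  boundary S*=62.9636
step 3: (k=3,j=0): S=72.8473, (K−S)⁺=21.1127, hold=21.7591 ⇒ V=21.7591 continue | (k=3,j=1): S=97.5129, (K−S)⁺=0.0000, hold=7.6896 ⇒ V=7.6896 continue | (k=3,j=2): S=130.5300, (K−S)⁺=0.0000, hold=1.2624 ⇒ V=1.2624 continue | (k=3,j=3): S=174.7264, (K−S)⁺=0.0000, hold=0.0000 ⇒ V=0.0000 continue  boundary S*=-
step 2: (k=2,j=0): S=84.2826, (K−S)⁺=9.6774, hold=14.5655 ⇒ V=14.5655 continue | (k=2,j=1): S=112.8200, (K−S)⁺=0.0000, hold=4.4273 ⇒ V=4.4273 continue | (k=2,j=2): S=151.0200, (K−S)⁺=0.0000, hold=0.6243 ⇒ V=0.6243 continue  boundary S*=-
step 1: (k=1,j=0): S=97.5129, (K−S)⁺=0.0000, hold=9.3937 ⇒ V=9.3937 continue | (k=1,j=1): S=130.5300, (K−S)⁺=0.0000, hold=2.4982 ⇒ V=2.4982 continue  boundary S*=-
step 0: (k=0,j=0): S=112.8200, (K−S)⁺=0.0000, hold=5.8815 ⇒ V=5.8815 continue  boundary S*=-

price = 5.8815
boundary = - - - - 62.9636 72.8473 62.9636
tree:
5.8815
9.3937 2.4982
14.5655 4.4273 0.6243
21.7591 7.6896 1.2624 0.0000
30.9964 12.9952 2.5529 0.0000 0.0000
39.5392 21.1127 5.1627 0.0000 0.0000 0.0000
46.9228 30.9964 10.4402 0.0000 0.0000 0.0000 0.0000
53.3047 39.5392 21.1127 0.0000 0.0000 0.0000 0.0000 0.0000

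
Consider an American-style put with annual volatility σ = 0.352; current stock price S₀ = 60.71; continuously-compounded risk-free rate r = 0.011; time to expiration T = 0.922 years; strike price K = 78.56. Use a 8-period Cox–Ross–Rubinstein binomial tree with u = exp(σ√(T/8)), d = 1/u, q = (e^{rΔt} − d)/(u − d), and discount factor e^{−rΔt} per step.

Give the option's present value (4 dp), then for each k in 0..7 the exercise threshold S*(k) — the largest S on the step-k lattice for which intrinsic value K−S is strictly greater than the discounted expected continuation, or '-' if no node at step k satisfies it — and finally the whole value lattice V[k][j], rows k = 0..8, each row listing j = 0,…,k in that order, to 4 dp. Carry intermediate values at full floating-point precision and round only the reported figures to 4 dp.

price = 20.2647
boundary = - - - 42.4197 47.8041 53.8719 60.7100 68.4160
tree:
20.2647
25.3825 14.6726
30.7905 19.4840 9.4036
36.1403 24.9704 13.4830 4.9281
40.9183 30.7559 18.6542 7.8139 1.7575
45.1580 36.1403 24.6881 12.0472 3.1645 0.2099
48.9203 40.9183 30.7559 17.8500 5.6774 0.4006 0.0000
52.2587 45.1580 36.1403 24.6881 10.1440 0.7648 0.0000 0.0000
55.2212 48.9203 40.9183 30.7559 17.8500 1.4598 0.0000 0.0000 0.0000

Δt=0.11525  u=1.12693  d=0.88737  q=0.47546  discount=0.99873
step 8 (expiry): payoffs max(K−S,0) = 55.2212 48.9203 40.9183 30.7559 17.8500 1.4598 0.0000 0.0000 0.0000
step 7: (k=7,j=0): S=26.3013, (K−S)⁺=52.2587, hold=52.1592 ⇒ V=52.2587 exercise | (k=7,j=1): S=33.4020, (K−S)⁺=45.1580, hold=45.0585 ⇒ V=45.1580 exercise | (k=7,j=2): S=42.4197, (K−S)⁺=36.1403, hold=36.0408 ⇒ V=36.1403 exercise | (k=7,j=3): S=53.8719, (K−S)⁺=24.6881, hold=24.5885 ⇒ V=24.6881 exercise | (k=7,j=4): S=68.4160, (K−S)⁺=10.1440, hold=10.0444 ⇒ V=10.1440 exercise | (k=7,j=5): S=86.8867, (K−S)⁺=0.0000, hold=0.7648 ⇒ V=0.7648 continue | (k=7,j=6): S=110.3439, (K−S)⁺=0.0000, hold=0.0000 ⇒ V=0.0000 continue | (k=7,j=7): S=140.1340, (K−S)⁺=0.0000, hold=0.0000 ⇒ V=0.0000 continue  boundary S*=68.4160
step 6: (k=6,j=0): S=29.6397, (K−S)⁺=48.9203, hold=48.8207 ⇒ V=48.9203 exercise | (k=6,j=1): S=37.6417, (K−S)⁺=40.9183, hold=40.8187 ⇒ V=40.9183 exercise | (k=6,j=2): S=47.8041, (K−S)⁺=30.7559, hold=30.6564 ⇒ V=30.7559 exercise | (k=6,j=3): S=60.7100, (K−S)⁺=17.8500, hold=17.7505 ⇒ V=17.8500 exercise | (k=6,j=4): S=77.1002, (K−S)⁺=1.4598, hold=5.6774 ⇒ V=5.6774 continue | (k=6,j=5): S=97.9153, (K−S)⁺=0.0000, hold=0.4006 ⇒ V=0.4006 continue | (k=6,j=6): S=124.3500, (K−S)⁺=0.0000, hold=0.0000 ⇒ V=0.0000 continue  boundary S*=60.7100
step 5: (k=5,j=0): S=33.4020, (K−S)⁺=45.1580, hold=45.0585 ⇒ V=45.1580 exercise | (k=5,j=1): S=42.4197, (K−S)⁺=36.1403, hold=36.0408 ⇒ V=36.1403 exercise | (k=5,j=2): S=53.8719, (K−S)⁺=24.6881, hold=24.5885 ⇒ V=24.6881 exercise | (k=5,j=3): S=68.4160, (K−S)⁺=10.1440, hold=12.0472 ⇒ V=12.0472 continue | (k=5,j=4): S=86.8867, (K−S)⁺=0.0000, hold=3.1645 ⇒ V=3.1645 continue | (k=5,j=5): S=110.3439, (K−S)⁺=0.0000, hold=0.2099 ⇒ V=0.2099 continue  boundary S*=53.8719
step 4: (k=4,j=0): S=37.6417, (K−S)⁺=40.9183, hold=40.8187 ⇒ V=40.9183 exercise | (k=4,j=1): S=47.8041, (K−S)⁺=30.7559, hold=30.6564 ⇒ V=30.7559 exercise | (k=4,j=2): S=60.7100, (K−S)⁺=17.8500, hold=18.6542 ⇒ V=18.6542 continue | (k=4,j=3): S=77.1002, (K−S)⁺=1.4598, hold=7.8139 ⇒ V=7.8139 continue | (k=4,j=4): S=97.9153, (K−S)⁺=0.0000, hold=1.7575 ⇒ V=1.7575 continue  boundary S*=47.8041
step 3: (k=3,j=0): S=42.4197, (K−S)⁺=36.1403, hold=36.0408 ⇒ V=36.1403 exercise | (k=3,j=1): S=53.8719, (K−S)⁺=24.6881, hold=24.9704 ⇒ V=24.9704 continue | (k=3,j=2): S=68.4160, (K−S)⁺=10.1440, hold=13.4830 ⇒ V=13.4830 continue | (k=3,j=3): S=86.8867, (K−S)⁺=0.0000, hold=4.9281 ⇒ V=4.9281 continue  boundary S*=42.4197
step 2: (k=2,j=0): S=47.8041, (K−S)⁺=30.7559, hold=30.7905 ⇒ V=30.7905 continue | (k=2,j=1): S=60.7100, (K−S)⁺=17.8500, hold=19.4840 ⇒ V=19.4840 continue | (k=2,j=2): S=77.1002, (K−S)⁺=1.4598, hold=9.4036 ⇒ V=9.4036 continue  boundary S*=-
step 1: (k=1,j=0): S=53.8719, (K−S)⁺=24.6881, hold=25.3825 ⇒ V=25.3825 continue | (k=1,j=1): S=68.4160, (K−S)⁺=10.1440, hold=14.6726 ⇒ V=14.6726 continue  boundary S*=-
step 0: (k=0,j=0): S=60.7100, (K−S)⁺=17.8500, hold=20.2647 ⇒ V=20.2647 continue  boundary S*=-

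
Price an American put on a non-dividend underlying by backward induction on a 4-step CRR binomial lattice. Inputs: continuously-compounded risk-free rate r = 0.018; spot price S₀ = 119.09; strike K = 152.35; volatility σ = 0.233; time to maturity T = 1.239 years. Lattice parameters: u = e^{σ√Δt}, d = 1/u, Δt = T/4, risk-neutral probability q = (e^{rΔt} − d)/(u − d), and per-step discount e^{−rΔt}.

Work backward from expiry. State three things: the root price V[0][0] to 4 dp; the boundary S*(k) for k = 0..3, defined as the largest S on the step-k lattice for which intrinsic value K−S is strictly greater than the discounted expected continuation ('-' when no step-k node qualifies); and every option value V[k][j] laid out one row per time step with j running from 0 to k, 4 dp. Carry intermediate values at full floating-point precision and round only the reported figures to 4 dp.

Δt=0.30975  u=1.13846  d=0.87838  q=0.48912  discount=0.99444
step 4 (expiry): payoffs max(K−S,0) = 81.4569 60.4661 33.2600 0.0000 0.0000
step 3: (k=3,j=0): S=80.7090, (K−S)⁺=71.6410, hold=70.7940 ⇒ V=71.6410 exercise | (k=3,j=1): S=104.6062, (K−S)⁺=47.7438, hold=46.8967 ⇒ V=47.7438 exercise | (k=3,j=2): S=135.5792, (K−S)⁺=16.7708, hold=16.8973 ⇒ V=16.8973 continue | (k=3,j=3): S=175.7231, (K−S)⁺=0.0000, hold=0.0000 ⇒ V=0.0000 continue  boundary S*=104.6062
step 2: (k=2,j=0): S=91.8839, (K−S)⁺=60.4661, hold=59.6190 ⇒ V=60.4661 exercise | (k=2,j=1): S=119.0900, (K−S)⁺=33.2600, hold=32.4745 ⇒ V=33.2600 exercise | (k=2,j=2): S=154.3515, (K−S)⁺=0.0000, hold=8.5844 ⇒ V=8.5844 continue  boundary S*=119.0900
step 1: (k=1,j=0): S=104.6062, (K−S)⁺=47.7438, hold=46.8967 ⇒ V=47.7438 exercise | (k=1,j=1): S=135.5792, (K−S)⁺=16.7708, hold=21.0728 ⇒ V=21.0728 continue  boundary S*=104.6062
step 0: (k=0,j=0): S=119.0900, (K−S)⁺=33.2600, hold=34.5054 ⇒ V=34.5054 continue  boundary S*=-

price = 34.5054
boundary = - 104.6062 119.0900 104.6062
tree:
34.5054
47.7438 21.0728
60.4661 33.2600 8.5844
71.6410 47.7438 16.8973 0.0000
81.4569 60.4661 33.2600 0.0000 0.0000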